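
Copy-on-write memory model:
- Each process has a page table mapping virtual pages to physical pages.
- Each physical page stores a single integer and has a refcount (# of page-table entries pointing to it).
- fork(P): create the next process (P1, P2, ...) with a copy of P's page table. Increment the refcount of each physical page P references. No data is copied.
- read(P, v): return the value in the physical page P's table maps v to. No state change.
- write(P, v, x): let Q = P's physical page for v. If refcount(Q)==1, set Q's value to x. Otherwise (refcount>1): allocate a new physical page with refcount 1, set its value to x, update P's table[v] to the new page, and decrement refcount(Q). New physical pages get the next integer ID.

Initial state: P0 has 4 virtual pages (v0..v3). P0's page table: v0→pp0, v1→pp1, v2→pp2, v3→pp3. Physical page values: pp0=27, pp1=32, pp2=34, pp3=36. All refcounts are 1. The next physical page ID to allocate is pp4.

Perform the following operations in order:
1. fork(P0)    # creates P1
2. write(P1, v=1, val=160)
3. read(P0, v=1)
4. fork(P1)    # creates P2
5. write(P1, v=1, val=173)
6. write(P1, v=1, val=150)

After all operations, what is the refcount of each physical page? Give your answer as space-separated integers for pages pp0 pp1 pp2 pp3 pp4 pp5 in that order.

Op 1: fork(P0) -> P1. 4 ppages; refcounts: pp0:2 pp1:2 pp2:2 pp3:2
Op 2: write(P1, v1, 160). refcount(pp1)=2>1 -> COPY to pp4. 5 ppages; refcounts: pp0:2 pp1:1 pp2:2 pp3:2 pp4:1
Op 3: read(P0, v1) -> 32. No state change.
Op 4: fork(P1) -> P2. 5 ppages; refcounts: pp0:3 pp1:1 pp2:3 pp3:3 pp4:2
Op 5: write(P1, v1, 173). refcount(pp4)=2>1 -> COPY to pp5. 6 ppages; refcounts: pp0:3 pp1:1 pp2:3 pp3:3 pp4:1 pp5:1
Op 6: write(P1, v1, 150). refcount(pp5)=1 -> write in place. 6 ppages; refcounts: pp0:3 pp1:1 pp2:3 pp3:3 pp4:1 pp5:1

Answer: 3 1 3 3 1 1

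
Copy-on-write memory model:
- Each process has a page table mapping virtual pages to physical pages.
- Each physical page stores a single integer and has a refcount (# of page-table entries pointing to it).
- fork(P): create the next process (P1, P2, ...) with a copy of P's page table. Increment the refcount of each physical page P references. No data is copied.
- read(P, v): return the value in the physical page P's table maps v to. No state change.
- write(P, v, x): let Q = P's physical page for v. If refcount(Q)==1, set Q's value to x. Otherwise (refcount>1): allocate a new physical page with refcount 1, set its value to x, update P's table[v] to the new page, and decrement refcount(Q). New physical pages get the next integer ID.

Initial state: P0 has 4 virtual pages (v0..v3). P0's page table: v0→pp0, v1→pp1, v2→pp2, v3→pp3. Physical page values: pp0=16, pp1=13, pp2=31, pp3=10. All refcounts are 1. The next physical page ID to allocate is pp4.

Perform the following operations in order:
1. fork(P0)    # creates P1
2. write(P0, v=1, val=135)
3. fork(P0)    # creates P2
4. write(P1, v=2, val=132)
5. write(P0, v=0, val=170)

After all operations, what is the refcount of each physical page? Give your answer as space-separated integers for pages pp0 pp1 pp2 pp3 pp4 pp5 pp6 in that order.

Op 1: fork(P0) -> P1. 4 ppages; refcounts: pp0:2 pp1:2 pp2:2 pp3:2
Op 2: write(P0, v1, 135). refcount(pp1)=2>1 -> COPY to pp4. 5 ppages; refcounts: pp0:2 pp1:1 pp2:2 pp3:2 pp4:1
Op 3: fork(P0) -> P2. 5 ppages; refcounts: pp0:3 pp1:1 pp2:3 pp3:3 pp4:2
Op 4: write(P1, v2, 132). refcount(pp2)=3>1 -> COPY to pp5. 6 ppages; refcounts: pp0:3 pp1:1 pp2:2 pp3:3 pp4:2 pp5:1
Op 5: write(P0, v0, 170). refcount(pp0)=3>1 -> COPY to pp6. 7 ppages; refcounts: pp0:2 pp1:1 pp2:2 pp3:3 pp4:2 pp5:1 pp6:1

Answer: 2 1 2 3 2 1 1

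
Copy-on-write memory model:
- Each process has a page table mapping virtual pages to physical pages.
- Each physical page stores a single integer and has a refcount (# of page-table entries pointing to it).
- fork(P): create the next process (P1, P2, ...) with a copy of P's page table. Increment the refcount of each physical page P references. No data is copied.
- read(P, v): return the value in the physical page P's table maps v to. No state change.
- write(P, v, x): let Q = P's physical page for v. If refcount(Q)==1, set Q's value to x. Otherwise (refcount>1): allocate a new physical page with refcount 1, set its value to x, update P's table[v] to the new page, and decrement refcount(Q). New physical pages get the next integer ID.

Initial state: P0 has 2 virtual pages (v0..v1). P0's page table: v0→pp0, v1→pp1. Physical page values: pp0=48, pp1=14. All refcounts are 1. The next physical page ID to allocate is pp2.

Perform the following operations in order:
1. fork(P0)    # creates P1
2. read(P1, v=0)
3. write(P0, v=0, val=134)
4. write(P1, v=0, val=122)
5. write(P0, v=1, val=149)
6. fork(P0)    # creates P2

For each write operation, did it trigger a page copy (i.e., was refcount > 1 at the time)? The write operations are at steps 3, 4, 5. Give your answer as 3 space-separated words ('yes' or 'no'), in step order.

Op 1: fork(P0) -> P1. 2 ppages; refcounts: pp0:2 pp1:2
Op 2: read(P1, v0) -> 48. No state change.
Op 3: write(P0, v0, 134). refcount(pp0)=2>1 -> COPY to pp2. 3 ppages; refcounts: pp0:1 pp1:2 pp2:1
Op 4: write(P1, v0, 122). refcount(pp0)=1 -> write in place. 3 ppages; refcounts: pp0:1 pp1:2 pp2:1
Op 5: write(P0, v1, 149). refcount(pp1)=2>1 -> COPY to pp3. 4 ppages; refcounts: pp0:1 pp1:1 pp2:1 pp3:1
Op 6: fork(P0) -> P2. 4 ppages; refcounts: pp0:1 pp1:1 pp2:2 pp3:2

yes no yes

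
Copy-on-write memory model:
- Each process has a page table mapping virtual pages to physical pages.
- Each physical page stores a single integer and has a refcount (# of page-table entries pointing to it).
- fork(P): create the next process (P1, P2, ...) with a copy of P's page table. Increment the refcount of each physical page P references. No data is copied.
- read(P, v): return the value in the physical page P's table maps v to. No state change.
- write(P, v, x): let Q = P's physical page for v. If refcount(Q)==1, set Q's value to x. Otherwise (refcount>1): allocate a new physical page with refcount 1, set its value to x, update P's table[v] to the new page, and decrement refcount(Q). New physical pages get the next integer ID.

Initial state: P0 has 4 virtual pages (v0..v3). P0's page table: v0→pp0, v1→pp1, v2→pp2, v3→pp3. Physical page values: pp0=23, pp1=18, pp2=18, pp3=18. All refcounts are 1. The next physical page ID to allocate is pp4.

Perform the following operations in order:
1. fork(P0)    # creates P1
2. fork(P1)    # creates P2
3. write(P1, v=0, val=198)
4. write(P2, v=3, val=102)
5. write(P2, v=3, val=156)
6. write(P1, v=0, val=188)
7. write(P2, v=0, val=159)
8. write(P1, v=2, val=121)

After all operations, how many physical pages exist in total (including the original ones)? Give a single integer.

Answer: 8

Derivation:
Op 1: fork(P0) -> P1. 4 ppages; refcounts: pp0:2 pp1:2 pp2:2 pp3:2
Op 2: fork(P1) -> P2. 4 ppages; refcounts: pp0:3 pp1:3 pp2:3 pp3:3
Op 3: write(P1, v0, 198). refcount(pp0)=3>1 -> COPY to pp4. 5 ppages; refcounts: pp0:2 pp1:3 pp2:3 pp3:3 pp4:1
Op 4: write(P2, v3, 102). refcount(pp3)=3>1 -> COPY to pp5. 6 ppages; refcounts: pp0:2 pp1:3 pp2:3 pp3:2 pp4:1 pp5:1
Op 5: write(P2, v3, 156). refcount(pp5)=1 -> write in place. 6 ppages; refcounts: pp0:2 pp1:3 pp2:3 pp3:2 pp4:1 pp5:1
Op 6: write(P1, v0, 188). refcount(pp4)=1 -> write in place. 6 ppages; refcounts: pp0:2 pp1:3 pp2:3 pp3:2 pp4:1 pp5:1
Op 7: write(P2, v0, 159). refcount(pp0)=2>1 -> COPY to pp6. 7 ppages; refcounts: pp0:1 pp1:3 pp2:3 pp3:2 pp4:1 pp5:1 pp6:1
Op 8: write(P1, v2, 121). refcount(pp2)=3>1 -> COPY to pp7. 8 ppages; refcounts: pp0:1 pp1:3 pp2:2 pp3:2 pp4:1 pp5:1 pp6:1 pp7:1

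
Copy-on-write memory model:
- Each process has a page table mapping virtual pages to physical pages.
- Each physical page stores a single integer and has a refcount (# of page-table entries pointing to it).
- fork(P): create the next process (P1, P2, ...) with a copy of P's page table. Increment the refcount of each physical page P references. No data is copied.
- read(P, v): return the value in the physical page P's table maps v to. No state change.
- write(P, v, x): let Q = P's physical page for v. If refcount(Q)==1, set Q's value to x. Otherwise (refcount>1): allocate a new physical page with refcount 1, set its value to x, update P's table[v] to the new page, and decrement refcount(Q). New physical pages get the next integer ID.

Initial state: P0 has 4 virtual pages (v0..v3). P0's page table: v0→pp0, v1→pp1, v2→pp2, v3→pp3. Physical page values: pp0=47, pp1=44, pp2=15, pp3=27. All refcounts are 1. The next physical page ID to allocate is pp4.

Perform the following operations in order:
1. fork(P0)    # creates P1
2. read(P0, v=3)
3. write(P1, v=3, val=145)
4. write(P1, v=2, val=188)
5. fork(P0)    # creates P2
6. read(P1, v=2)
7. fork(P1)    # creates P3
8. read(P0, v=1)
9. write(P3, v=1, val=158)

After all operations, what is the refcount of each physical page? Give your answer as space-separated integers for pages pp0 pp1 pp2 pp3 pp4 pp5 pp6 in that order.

Answer: 4 3 2 2 2 2 1

Derivation:
Op 1: fork(P0) -> P1. 4 ppages; refcounts: pp0:2 pp1:2 pp2:2 pp3:2
Op 2: read(P0, v3) -> 27. No state change.
Op 3: write(P1, v3, 145). refcount(pp3)=2>1 -> COPY to pp4. 5 ppages; refcounts: pp0:2 pp1:2 pp2:2 pp3:1 pp4:1
Op 4: write(P1, v2, 188). refcount(pp2)=2>1 -> COPY to pp5. 6 ppages; refcounts: pp0:2 pp1:2 pp2:1 pp3:1 pp4:1 pp5:1
Op 5: fork(P0) -> P2. 6 ppages; refcounts: pp0:3 pp1:3 pp2:2 pp3:2 pp4:1 pp5:1
Op 6: read(P1, v2) -> 188. No state change.
Op 7: fork(P1) -> P3. 6 ppages; refcounts: pp0:4 pp1:4 pp2:2 pp3:2 pp4:2 pp5:2
Op 8: read(P0, v1) -> 44. No state change.
Op 9: write(P3, v1, 158). refcount(pp1)=4>1 -> COPY to pp6. 7 ppages; refcounts: pp0:4 pp1:3 pp2:2 pp3:2 pp4:2 pp5:2 pp6:1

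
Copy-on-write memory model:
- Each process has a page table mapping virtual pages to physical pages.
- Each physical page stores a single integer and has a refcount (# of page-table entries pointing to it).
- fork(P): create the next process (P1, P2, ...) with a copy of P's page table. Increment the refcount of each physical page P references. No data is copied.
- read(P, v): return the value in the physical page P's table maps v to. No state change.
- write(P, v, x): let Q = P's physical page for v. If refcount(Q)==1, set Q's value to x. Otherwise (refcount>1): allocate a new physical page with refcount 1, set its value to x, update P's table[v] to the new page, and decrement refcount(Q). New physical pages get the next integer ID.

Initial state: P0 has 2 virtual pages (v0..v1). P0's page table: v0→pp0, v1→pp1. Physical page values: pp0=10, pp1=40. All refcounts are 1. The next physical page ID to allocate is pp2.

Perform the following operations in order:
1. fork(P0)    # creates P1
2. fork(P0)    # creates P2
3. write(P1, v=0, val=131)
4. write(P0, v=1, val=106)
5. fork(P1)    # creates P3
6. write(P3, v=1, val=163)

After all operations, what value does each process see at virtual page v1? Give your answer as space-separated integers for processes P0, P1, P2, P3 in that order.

Op 1: fork(P0) -> P1. 2 ppages; refcounts: pp0:2 pp1:2
Op 2: fork(P0) -> P2. 2 ppages; refcounts: pp0:3 pp1:3
Op 3: write(P1, v0, 131). refcount(pp0)=3>1 -> COPY to pp2. 3 ppages; refcounts: pp0:2 pp1:3 pp2:1
Op 4: write(P0, v1, 106). refcount(pp1)=3>1 -> COPY to pp3. 4 ppages; refcounts: pp0:2 pp1:2 pp2:1 pp3:1
Op 5: fork(P1) -> P3. 4 ppages; refcounts: pp0:2 pp1:3 pp2:2 pp3:1
Op 6: write(P3, v1, 163). refcount(pp1)=3>1 -> COPY to pp4. 5 ppages; refcounts: pp0:2 pp1:2 pp2:2 pp3:1 pp4:1
P0: v1 -> pp3 = 106
P1: v1 -> pp1 = 40
P2: v1 -> pp1 = 40
P3: v1 -> pp4 = 163

Answer: 106 40 40 163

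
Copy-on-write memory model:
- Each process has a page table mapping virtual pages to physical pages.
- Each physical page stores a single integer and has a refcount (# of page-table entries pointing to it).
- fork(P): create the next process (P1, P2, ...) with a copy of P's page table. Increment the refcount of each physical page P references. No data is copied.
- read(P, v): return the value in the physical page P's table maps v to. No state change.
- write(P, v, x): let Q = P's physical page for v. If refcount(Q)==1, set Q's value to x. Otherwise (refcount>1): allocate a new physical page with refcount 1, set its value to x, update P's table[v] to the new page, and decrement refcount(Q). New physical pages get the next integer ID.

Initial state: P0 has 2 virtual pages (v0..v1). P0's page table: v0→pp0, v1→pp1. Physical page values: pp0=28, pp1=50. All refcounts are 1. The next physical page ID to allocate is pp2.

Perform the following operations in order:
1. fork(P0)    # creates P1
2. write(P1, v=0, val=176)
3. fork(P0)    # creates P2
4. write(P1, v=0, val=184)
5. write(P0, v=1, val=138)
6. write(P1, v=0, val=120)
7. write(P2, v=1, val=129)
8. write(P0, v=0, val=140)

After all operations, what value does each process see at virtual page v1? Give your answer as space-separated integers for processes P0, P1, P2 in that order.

Answer: 138 50 129

Derivation:
Op 1: fork(P0) -> P1. 2 ppages; refcounts: pp0:2 pp1:2
Op 2: write(P1, v0, 176). refcount(pp0)=2>1 -> COPY to pp2. 3 ppages; refcounts: pp0:1 pp1:2 pp2:1
Op 3: fork(P0) -> P2. 3 ppages; refcounts: pp0:2 pp1:3 pp2:1
Op 4: write(P1, v0, 184). refcount(pp2)=1 -> write in place. 3 ppages; refcounts: pp0:2 pp1:3 pp2:1
Op 5: write(P0, v1, 138). refcount(pp1)=3>1 -> COPY to pp3. 4 ppages; refcounts: pp0:2 pp1:2 pp2:1 pp3:1
Op 6: write(P1, v0, 120). refcount(pp2)=1 -> write in place. 4 ppages; refcounts: pp0:2 pp1:2 pp2:1 pp3:1
Op 7: write(P2, v1, 129). refcount(pp1)=2>1 -> COPY to pp4. 5 ppages; refcounts: pp0:2 pp1:1 pp2:1 pp3:1 pp4:1
Op 8: write(P0, v0, 140). refcount(pp0)=2>1 -> COPY to pp5. 6 ppages; refcounts: pp0:1 pp1:1 pp2:1 pp3:1 pp4:1 pp5:1
P0: v1 -> pp3 = 138
P1: v1 -> pp1 = 50
P2: v1 -> pp4 = 129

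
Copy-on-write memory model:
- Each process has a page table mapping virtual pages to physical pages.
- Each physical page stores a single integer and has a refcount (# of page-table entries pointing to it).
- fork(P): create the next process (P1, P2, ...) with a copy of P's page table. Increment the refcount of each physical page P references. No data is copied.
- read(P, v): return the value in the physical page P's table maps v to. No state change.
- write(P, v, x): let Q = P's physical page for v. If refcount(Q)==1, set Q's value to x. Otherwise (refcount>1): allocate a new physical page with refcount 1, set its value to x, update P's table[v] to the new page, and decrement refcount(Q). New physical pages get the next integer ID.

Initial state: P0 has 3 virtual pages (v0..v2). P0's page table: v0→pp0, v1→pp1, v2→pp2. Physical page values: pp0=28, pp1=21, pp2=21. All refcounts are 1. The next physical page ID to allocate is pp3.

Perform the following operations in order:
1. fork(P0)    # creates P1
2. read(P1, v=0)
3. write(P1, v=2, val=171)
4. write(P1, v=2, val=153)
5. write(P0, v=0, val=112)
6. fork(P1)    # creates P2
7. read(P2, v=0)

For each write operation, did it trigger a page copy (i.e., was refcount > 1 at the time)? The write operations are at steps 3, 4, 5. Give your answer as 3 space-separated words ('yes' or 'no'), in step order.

Op 1: fork(P0) -> P1. 3 ppages; refcounts: pp0:2 pp1:2 pp2:2
Op 2: read(P1, v0) -> 28. No state change.
Op 3: write(P1, v2, 171). refcount(pp2)=2>1 -> COPY to pp3. 4 ppages; refcounts: pp0:2 pp1:2 pp2:1 pp3:1
Op 4: write(P1, v2, 153). refcount(pp3)=1 -> write in place. 4 ppages; refcounts: pp0:2 pp1:2 pp2:1 pp3:1
Op 5: write(P0, v0, 112). refcount(pp0)=2>1 -> COPY to pp4. 5 ppages; refcounts: pp0:1 pp1:2 pp2:1 pp3:1 pp4:1
Op 6: fork(P1) -> P2. 5 ppages; refcounts: pp0:2 pp1:3 pp2:1 pp3:2 pp4:1
Op 7: read(P2, v0) -> 28. No state change.

yes no yes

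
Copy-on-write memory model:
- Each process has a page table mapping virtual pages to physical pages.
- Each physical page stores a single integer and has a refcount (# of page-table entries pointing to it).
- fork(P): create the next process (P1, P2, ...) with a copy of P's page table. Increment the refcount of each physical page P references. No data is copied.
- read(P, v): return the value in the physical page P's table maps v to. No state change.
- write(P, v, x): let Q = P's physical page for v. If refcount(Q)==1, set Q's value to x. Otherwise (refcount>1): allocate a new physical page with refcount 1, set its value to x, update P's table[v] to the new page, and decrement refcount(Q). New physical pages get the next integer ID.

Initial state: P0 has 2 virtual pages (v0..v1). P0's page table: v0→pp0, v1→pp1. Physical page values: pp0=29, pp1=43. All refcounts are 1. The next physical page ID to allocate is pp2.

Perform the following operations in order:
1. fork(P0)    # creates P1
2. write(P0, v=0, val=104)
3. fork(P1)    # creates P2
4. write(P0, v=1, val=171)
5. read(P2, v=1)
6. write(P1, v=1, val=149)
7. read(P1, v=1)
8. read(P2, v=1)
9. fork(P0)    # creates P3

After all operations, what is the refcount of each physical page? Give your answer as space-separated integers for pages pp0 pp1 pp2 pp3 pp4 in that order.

Op 1: fork(P0) -> P1. 2 ppages; refcounts: pp0:2 pp1:2
Op 2: write(P0, v0, 104). refcount(pp0)=2>1 -> COPY to pp2. 3 ppages; refcounts: pp0:1 pp1:2 pp2:1
Op 3: fork(P1) -> P2. 3 ppages; refcounts: pp0:2 pp1:3 pp2:1
Op 4: write(P0, v1, 171). refcount(pp1)=3>1 -> COPY to pp3. 4 ppages; refcounts: pp0:2 pp1:2 pp2:1 pp3:1
Op 5: read(P2, v1) -> 43. No state change.
Op 6: write(P1, v1, 149). refcount(pp1)=2>1 -> COPY to pp4. 5 ppages; refcounts: pp0:2 pp1:1 pp2:1 pp3:1 pp4:1
Op 7: read(P1, v1) -> 149. No state change.
Op 8: read(P2, v1) -> 43. No state change.
Op 9: fork(P0) -> P3. 5 ppages; refcounts: pp0:2 pp1:1 pp2:2 pp3:2 pp4:1

Answer: 2 1 2 2 1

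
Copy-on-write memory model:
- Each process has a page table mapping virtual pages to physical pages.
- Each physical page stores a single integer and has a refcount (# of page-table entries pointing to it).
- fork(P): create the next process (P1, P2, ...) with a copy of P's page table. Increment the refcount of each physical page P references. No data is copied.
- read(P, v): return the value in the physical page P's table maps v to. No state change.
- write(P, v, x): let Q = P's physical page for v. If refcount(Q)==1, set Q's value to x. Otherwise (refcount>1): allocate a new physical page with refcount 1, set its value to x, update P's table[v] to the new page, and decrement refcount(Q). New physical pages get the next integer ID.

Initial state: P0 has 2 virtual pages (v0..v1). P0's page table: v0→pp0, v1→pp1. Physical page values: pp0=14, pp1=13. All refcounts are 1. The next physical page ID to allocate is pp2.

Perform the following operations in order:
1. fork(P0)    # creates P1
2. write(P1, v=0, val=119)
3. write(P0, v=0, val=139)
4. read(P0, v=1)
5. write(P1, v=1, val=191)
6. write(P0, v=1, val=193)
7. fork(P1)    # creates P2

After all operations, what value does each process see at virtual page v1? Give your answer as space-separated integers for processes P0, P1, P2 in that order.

Answer: 193 191 191

Derivation:
Op 1: fork(P0) -> P1. 2 ppages; refcounts: pp0:2 pp1:2
Op 2: write(P1, v0, 119). refcount(pp0)=2>1 -> COPY to pp2. 3 ppages; refcounts: pp0:1 pp1:2 pp2:1
Op 3: write(P0, v0, 139). refcount(pp0)=1 -> write in place. 3 ppages; refcounts: pp0:1 pp1:2 pp2:1
Op 4: read(P0, v1) -> 13. No state change.
Op 5: write(P1, v1, 191). refcount(pp1)=2>1 -> COPY to pp3. 4 ppages; refcounts: pp0:1 pp1:1 pp2:1 pp3:1
Op 6: write(P0, v1, 193). refcount(pp1)=1 -> write in place. 4 ppages; refcounts: pp0:1 pp1:1 pp2:1 pp3:1
Op 7: fork(P1) -> P2. 4 ppages; refcounts: pp0:1 pp1:1 pp2:2 pp3:2
P0: v1 -> pp1 = 193
P1: v1 -> pp3 = 191
P2: v1 -> pp3 = 191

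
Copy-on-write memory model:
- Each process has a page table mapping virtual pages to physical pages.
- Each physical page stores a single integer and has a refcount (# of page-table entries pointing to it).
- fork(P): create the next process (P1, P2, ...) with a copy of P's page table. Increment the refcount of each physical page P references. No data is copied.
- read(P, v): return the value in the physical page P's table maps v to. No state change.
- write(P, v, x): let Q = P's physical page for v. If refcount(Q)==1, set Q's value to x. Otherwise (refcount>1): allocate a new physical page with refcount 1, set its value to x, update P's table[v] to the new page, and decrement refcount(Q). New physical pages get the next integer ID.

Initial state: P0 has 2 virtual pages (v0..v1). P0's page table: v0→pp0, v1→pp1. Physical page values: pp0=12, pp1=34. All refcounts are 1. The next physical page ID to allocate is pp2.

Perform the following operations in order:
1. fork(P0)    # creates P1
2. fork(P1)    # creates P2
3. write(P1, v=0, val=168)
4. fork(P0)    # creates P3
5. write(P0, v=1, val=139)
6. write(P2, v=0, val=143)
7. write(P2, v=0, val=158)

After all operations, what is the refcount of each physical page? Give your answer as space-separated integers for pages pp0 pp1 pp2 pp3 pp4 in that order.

Answer: 2 3 1 1 1

Derivation:
Op 1: fork(P0) -> P1. 2 ppages; refcounts: pp0:2 pp1:2
Op 2: fork(P1) -> P2. 2 ppages; refcounts: pp0:3 pp1:3
Op 3: write(P1, v0, 168). refcount(pp0)=3>1 -> COPY to pp2. 3 ppages; refcounts: pp0:2 pp1:3 pp2:1
Op 4: fork(P0) -> P3. 3 ppages; refcounts: pp0:3 pp1:4 pp2:1
Op 5: write(P0, v1, 139). refcount(pp1)=4>1 -> COPY to pp3. 4 ppages; refcounts: pp0:3 pp1:3 pp2:1 pp3:1
Op 6: write(P2, v0, 143). refcount(pp0)=3>1 -> COPY to pp4. 5 ppages; refcounts: pp0:2 pp1:3 pp2:1 pp3:1 pp4:1
Op 7: write(P2, v0, 158). refcount(pp4)=1 -> write in place. 5 ppages; refcounts: pp0:2 pp1:3 pp2:1 pp3:1 pp4:1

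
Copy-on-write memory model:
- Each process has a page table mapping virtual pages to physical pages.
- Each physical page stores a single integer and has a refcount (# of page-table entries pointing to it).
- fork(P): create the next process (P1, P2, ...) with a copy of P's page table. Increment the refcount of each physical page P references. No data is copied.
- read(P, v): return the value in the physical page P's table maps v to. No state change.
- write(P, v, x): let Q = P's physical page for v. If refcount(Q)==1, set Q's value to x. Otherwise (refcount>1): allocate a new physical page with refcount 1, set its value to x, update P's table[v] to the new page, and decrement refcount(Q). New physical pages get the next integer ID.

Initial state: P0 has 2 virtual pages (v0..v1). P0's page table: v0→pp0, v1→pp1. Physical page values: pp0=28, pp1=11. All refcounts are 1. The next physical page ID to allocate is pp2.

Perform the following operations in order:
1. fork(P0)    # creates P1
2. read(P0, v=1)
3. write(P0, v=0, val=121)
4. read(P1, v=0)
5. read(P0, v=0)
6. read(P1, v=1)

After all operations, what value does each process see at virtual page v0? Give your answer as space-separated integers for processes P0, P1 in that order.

Answer: 121 28

Derivation:
Op 1: fork(P0) -> P1. 2 ppages; refcounts: pp0:2 pp1:2
Op 2: read(P0, v1) -> 11. No state change.
Op 3: write(P0, v0, 121). refcount(pp0)=2>1 -> COPY to pp2. 3 ppages; refcounts: pp0:1 pp1:2 pp2:1
Op 4: read(P1, v0) -> 28. No state change.
Op 5: read(P0, v0) -> 121. No state change.
Op 6: read(P1, v1) -> 11. No state change.
P0: v0 -> pp2 = 121
P1: v0 -> pp0 = 28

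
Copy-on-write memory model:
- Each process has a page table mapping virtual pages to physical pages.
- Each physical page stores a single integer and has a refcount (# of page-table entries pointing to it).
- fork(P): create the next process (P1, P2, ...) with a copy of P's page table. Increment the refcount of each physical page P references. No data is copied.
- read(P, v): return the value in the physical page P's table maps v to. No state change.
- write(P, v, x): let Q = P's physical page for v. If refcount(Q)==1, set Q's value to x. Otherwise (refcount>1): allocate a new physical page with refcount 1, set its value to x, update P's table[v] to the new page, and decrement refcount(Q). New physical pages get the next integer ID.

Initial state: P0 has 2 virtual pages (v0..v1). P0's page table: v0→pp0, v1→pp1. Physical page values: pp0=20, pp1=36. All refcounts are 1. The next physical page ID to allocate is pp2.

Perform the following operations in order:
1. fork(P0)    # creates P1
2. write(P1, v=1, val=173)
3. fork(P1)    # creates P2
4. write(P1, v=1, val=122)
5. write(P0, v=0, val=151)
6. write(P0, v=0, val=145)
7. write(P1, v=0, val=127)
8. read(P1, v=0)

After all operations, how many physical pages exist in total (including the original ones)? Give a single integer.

Answer: 6

Derivation:
Op 1: fork(P0) -> P1. 2 ppages; refcounts: pp0:2 pp1:2
Op 2: write(P1, v1, 173). refcount(pp1)=2>1 -> COPY to pp2. 3 ppages; refcounts: pp0:2 pp1:1 pp2:1
Op 3: fork(P1) -> P2. 3 ppages; refcounts: pp0:3 pp1:1 pp2:2
Op 4: write(P1, v1, 122). refcount(pp2)=2>1 -> COPY to pp3. 4 ppages; refcounts: pp0:3 pp1:1 pp2:1 pp3:1
Op 5: write(P0, v0, 151). refcount(pp0)=3>1 -> COPY to pp4. 5 ppages; refcounts: pp0:2 pp1:1 pp2:1 pp3:1 pp4:1
Op 6: write(P0, v0, 145). refcount(pp4)=1 -> write in place. 5 ppages; refcounts: pp0:2 pp1:1 pp2:1 pp3:1 pp4:1
Op 7: write(P1, v0, 127). refcount(pp0)=2>1 -> COPY to pp5. 6 ppages; refcounts: pp0:1 pp1:1 pp2:1 pp3:1 pp4:1 pp5:1
Op 8: read(P1, v0) -> 127. No state change.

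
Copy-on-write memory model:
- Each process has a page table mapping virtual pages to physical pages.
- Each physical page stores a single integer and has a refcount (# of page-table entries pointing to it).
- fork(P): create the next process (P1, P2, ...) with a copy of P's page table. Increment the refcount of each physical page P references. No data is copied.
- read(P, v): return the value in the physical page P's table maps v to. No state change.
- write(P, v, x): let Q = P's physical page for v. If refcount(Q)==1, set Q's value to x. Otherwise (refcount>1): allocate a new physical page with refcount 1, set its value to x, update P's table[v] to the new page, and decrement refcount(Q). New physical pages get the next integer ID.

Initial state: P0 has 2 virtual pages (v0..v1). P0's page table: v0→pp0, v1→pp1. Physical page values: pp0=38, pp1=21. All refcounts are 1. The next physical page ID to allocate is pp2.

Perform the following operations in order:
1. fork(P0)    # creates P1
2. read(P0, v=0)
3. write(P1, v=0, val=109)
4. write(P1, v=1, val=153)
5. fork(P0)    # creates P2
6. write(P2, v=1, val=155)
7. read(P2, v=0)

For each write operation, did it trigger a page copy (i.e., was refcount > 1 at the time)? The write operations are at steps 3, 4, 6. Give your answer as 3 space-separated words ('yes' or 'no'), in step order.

Op 1: fork(P0) -> P1. 2 ppages; refcounts: pp0:2 pp1:2
Op 2: read(P0, v0) -> 38. No state change.
Op 3: write(P1, v0, 109). refcount(pp0)=2>1 -> COPY to pp2. 3 ppages; refcounts: pp0:1 pp1:2 pp2:1
Op 4: write(P1, v1, 153). refcount(pp1)=2>1 -> COPY to pp3. 4 ppages; refcounts: pp0:1 pp1:1 pp2:1 pp3:1
Op 5: fork(P0) -> P2. 4 ppages; refcounts: pp0:2 pp1:2 pp2:1 pp3:1
Op 6: write(P2, v1, 155). refcount(pp1)=2>1 -> COPY to pp4. 5 ppages; refcounts: pp0:2 pp1:1 pp2:1 pp3:1 pp4:1
Op 7: read(P2, v0) -> 38. No state change.

yes yes yes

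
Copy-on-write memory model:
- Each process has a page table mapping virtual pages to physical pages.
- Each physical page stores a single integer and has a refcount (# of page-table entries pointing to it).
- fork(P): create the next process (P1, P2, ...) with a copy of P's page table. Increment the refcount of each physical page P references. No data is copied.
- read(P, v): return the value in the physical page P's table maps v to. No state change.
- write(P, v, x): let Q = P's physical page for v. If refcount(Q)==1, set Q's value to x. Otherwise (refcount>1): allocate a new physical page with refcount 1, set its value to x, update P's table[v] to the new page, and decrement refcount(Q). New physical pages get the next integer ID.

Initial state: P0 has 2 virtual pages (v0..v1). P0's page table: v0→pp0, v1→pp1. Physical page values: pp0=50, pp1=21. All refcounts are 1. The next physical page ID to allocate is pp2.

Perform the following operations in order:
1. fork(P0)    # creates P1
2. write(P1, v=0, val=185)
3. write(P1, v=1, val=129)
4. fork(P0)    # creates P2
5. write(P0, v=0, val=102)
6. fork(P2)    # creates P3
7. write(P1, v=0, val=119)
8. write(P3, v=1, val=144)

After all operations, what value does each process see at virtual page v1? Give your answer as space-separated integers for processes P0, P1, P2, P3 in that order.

Answer: 21 129 21 144

Derivation:
Op 1: fork(P0) -> P1. 2 ppages; refcounts: pp0:2 pp1:2
Op 2: write(P1, v0, 185). refcount(pp0)=2>1 -> COPY to pp2. 3 ppages; refcounts: pp0:1 pp1:2 pp2:1
Op 3: write(P1, v1, 129). refcount(pp1)=2>1 -> COPY to pp3. 4 ppages; refcounts: pp0:1 pp1:1 pp2:1 pp3:1
Op 4: fork(P0) -> P2. 4 ppages; refcounts: pp0:2 pp1:2 pp2:1 pp3:1
Op 5: write(P0, v0, 102). refcount(pp0)=2>1 -> COPY to pp4. 5 ppages; refcounts: pp0:1 pp1:2 pp2:1 pp3:1 pp4:1
Op 6: fork(P2) -> P3. 5 ppages; refcounts: pp0:2 pp1:3 pp2:1 pp3:1 pp4:1
Op 7: write(P1, v0, 119). refcount(pp2)=1 -> write in place. 5 ppages; refcounts: pp0:2 pp1:3 pp2:1 pp3:1 pp4:1
Op 8: write(P3, v1, 144). refcount(pp1)=3>1 -> COPY to pp5. 6 ppages; refcounts: pp0:2 pp1:2 pp2:1 pp3:1 pp4:1 pp5:1
P0: v1 -> pp1 = 21
P1: v1 -> pp3 = 129
P2: v1 -> pp1 = 21
P3: v1 -> pp5 = 144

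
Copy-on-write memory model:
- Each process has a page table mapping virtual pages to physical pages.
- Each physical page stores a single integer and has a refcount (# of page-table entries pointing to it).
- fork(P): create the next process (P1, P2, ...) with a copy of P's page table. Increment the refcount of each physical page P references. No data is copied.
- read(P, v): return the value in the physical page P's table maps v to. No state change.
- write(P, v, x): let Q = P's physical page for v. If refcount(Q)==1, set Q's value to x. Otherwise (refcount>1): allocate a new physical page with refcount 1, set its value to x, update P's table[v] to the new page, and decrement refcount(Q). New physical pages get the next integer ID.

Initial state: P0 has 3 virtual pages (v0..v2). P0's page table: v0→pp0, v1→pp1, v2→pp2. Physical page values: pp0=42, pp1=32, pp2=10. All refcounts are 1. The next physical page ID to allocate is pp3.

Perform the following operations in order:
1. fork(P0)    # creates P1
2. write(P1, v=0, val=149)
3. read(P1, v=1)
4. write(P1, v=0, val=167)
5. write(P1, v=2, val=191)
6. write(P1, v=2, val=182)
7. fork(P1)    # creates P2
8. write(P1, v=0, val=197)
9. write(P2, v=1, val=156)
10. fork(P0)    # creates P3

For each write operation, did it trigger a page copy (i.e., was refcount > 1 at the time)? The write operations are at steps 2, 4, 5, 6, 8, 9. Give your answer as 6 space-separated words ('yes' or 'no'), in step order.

Op 1: fork(P0) -> P1. 3 ppages; refcounts: pp0:2 pp1:2 pp2:2
Op 2: write(P1, v0, 149). refcount(pp0)=2>1 -> COPY to pp3. 4 ppages; refcounts: pp0:1 pp1:2 pp2:2 pp3:1
Op 3: read(P1, v1) -> 32. No state change.
Op 4: write(P1, v0, 167). refcount(pp3)=1 -> write in place. 4 ppages; refcounts: pp0:1 pp1:2 pp2:2 pp3:1
Op 5: write(P1, v2, 191). refcount(pp2)=2>1 -> COPY to pp4. 5 ppages; refcounts: pp0:1 pp1:2 pp2:1 pp3:1 pp4:1
Op 6: write(P1, v2, 182). refcount(pp4)=1 -> write in place. 5 ppages; refcounts: pp0:1 pp1:2 pp2:1 pp3:1 pp4:1
Op 7: fork(P1) -> P2. 5 ppages; refcounts: pp0:1 pp1:3 pp2:1 pp3:2 pp4:2
Op 8: write(P1, v0, 197). refcount(pp3)=2>1 -> COPY to pp5. 6 ppages; refcounts: pp0:1 pp1:3 pp2:1 pp3:1 pp4:2 pp5:1
Op 9: write(P2, v1, 156). refcount(pp1)=3>1 -> COPY to pp6. 7 ppages; refcounts: pp0:1 pp1:2 pp2:1 pp3:1 pp4:2 pp5:1 pp6:1
Op 10: fork(P0) -> P3. 7 ppages; refcounts: pp0:2 pp1:3 pp2:2 pp3:1 pp4:2 pp5:1 pp6:1

yes no yes no yes yes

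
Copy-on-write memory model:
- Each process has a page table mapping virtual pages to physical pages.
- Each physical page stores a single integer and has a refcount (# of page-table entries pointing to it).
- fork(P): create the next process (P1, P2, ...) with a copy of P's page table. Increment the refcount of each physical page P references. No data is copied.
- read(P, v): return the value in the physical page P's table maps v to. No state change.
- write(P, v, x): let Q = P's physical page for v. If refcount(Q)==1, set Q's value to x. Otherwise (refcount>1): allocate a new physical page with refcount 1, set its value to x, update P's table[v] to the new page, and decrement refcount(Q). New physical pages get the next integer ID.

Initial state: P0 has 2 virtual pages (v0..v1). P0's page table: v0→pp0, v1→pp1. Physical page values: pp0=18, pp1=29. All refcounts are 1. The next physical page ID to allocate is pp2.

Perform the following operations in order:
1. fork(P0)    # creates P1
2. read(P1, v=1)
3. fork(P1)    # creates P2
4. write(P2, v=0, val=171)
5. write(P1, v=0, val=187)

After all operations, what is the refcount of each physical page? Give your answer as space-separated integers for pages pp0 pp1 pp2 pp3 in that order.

Answer: 1 3 1 1

Derivation:
Op 1: fork(P0) -> P1. 2 ppages; refcounts: pp0:2 pp1:2
Op 2: read(P1, v1) -> 29. No state change.
Op 3: fork(P1) -> P2. 2 ppages; refcounts: pp0:3 pp1:3
Op 4: write(P2, v0, 171). refcount(pp0)=3>1 -> COPY to pp2. 3 ppages; refcounts: pp0:2 pp1:3 pp2:1
Op 5: write(P1, v0, 187). refcount(pp0)=2>1 -> COPY to pp3. 4 ppages; refcounts: pp0:1 pp1:3 pp2:1 pp3:1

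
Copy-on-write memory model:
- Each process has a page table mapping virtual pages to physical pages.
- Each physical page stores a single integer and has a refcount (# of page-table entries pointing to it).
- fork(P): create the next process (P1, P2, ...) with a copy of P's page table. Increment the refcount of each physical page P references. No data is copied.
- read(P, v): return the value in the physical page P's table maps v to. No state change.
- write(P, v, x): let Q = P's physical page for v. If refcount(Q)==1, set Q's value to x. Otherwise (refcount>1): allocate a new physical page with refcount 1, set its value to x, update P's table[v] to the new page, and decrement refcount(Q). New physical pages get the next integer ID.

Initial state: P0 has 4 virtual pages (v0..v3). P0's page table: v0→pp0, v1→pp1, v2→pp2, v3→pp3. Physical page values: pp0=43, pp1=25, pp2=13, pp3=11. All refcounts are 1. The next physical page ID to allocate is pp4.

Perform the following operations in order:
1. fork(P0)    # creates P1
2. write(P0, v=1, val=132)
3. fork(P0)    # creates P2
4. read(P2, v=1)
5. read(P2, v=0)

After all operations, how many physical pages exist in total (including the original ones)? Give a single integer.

Op 1: fork(P0) -> P1. 4 ppages; refcounts: pp0:2 pp1:2 pp2:2 pp3:2
Op 2: write(P0, v1, 132). refcount(pp1)=2>1 -> COPY to pp4. 5 ppages; refcounts: pp0:2 pp1:1 pp2:2 pp3:2 pp4:1
Op 3: fork(P0) -> P2. 5 ppages; refcounts: pp0:3 pp1:1 pp2:3 pp3:3 pp4:2
Op 4: read(P2, v1) -> 132. No state change.
Op 5: read(P2, v0) -> 43. No state change.

Answer: 5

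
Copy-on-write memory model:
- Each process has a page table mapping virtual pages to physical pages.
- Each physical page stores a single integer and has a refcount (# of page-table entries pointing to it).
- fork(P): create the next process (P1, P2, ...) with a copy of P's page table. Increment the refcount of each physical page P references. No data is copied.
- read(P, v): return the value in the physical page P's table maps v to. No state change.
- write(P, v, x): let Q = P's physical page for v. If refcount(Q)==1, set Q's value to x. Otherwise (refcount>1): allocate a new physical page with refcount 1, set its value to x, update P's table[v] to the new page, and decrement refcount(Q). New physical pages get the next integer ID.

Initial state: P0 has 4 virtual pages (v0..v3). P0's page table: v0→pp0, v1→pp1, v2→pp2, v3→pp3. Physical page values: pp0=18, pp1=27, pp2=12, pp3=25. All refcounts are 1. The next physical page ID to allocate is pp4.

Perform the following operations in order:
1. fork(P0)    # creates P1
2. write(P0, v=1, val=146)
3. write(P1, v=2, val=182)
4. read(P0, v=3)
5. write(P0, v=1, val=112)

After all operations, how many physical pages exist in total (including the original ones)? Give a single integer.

Op 1: fork(P0) -> P1. 4 ppages; refcounts: pp0:2 pp1:2 pp2:2 pp3:2
Op 2: write(P0, v1, 146). refcount(pp1)=2>1 -> COPY to pp4. 5 ppages; refcounts: pp0:2 pp1:1 pp2:2 pp3:2 pp4:1
Op 3: write(P1, v2, 182). refcount(pp2)=2>1 -> COPY to pp5. 6 ppages; refcounts: pp0:2 pp1:1 pp2:1 pp3:2 pp4:1 pp5:1
Op 4: read(P0, v3) -> 25. No state change.
Op 5: write(P0, v1, 112). refcount(pp4)=1 -> write in place. 6 ppages; refcounts: pp0:2 pp1:1 pp2:1 pp3:2 pp4:1 pp5:1

Answer: 6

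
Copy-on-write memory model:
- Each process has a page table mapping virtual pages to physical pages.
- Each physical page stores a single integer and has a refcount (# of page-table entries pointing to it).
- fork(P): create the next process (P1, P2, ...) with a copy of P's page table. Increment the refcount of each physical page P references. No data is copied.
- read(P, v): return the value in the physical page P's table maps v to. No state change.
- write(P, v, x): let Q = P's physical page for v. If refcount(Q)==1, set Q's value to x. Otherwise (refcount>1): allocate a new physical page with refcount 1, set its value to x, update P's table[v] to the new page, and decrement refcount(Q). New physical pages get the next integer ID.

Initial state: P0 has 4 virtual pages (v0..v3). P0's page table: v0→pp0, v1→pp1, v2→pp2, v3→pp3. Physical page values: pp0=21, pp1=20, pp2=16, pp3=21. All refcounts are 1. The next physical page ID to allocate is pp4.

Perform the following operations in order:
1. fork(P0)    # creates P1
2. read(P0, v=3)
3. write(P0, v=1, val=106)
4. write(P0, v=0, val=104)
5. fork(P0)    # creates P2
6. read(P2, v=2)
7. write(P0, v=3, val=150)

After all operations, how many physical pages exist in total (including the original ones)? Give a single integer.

Op 1: fork(P0) -> P1. 4 ppages; refcounts: pp0:2 pp1:2 pp2:2 pp3:2
Op 2: read(P0, v3) -> 21. No state change.
Op 3: write(P0, v1, 106). refcount(pp1)=2>1 -> COPY to pp4. 5 ppages; refcounts: pp0:2 pp1:1 pp2:2 pp3:2 pp4:1
Op 4: write(P0, v0, 104). refcount(pp0)=2>1 -> COPY to pp5. 6 ppages; refcounts: pp0:1 pp1:1 pp2:2 pp3:2 pp4:1 pp5:1
Op 5: fork(P0) -> P2. 6 ppages; refcounts: pp0:1 pp1:1 pp2:3 pp3:3 pp4:2 pp5:2
Op 6: read(P2, v2) -> 16. No state change.
Op 7: write(P0, v3, 150). refcount(pp3)=3>1 -> COPY to pp6. 7 ppages; refcounts: pp0:1 pp1:1 pp2:3 pp3:2 pp4:2 pp5:2 pp6:1

Answer: 7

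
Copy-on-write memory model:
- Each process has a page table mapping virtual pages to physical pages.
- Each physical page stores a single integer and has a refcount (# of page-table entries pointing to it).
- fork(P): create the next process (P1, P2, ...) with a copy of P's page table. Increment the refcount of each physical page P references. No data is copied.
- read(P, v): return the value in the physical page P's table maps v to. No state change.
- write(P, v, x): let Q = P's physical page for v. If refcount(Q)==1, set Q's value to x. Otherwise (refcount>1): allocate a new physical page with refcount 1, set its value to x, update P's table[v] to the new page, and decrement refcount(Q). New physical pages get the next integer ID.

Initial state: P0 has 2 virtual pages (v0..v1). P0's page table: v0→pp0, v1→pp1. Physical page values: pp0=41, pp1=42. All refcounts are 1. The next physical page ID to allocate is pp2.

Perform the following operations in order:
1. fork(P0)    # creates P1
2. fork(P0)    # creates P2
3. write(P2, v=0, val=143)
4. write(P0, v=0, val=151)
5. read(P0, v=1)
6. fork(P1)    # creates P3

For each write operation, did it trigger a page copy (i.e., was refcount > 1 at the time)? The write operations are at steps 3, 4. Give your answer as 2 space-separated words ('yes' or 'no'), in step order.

Op 1: fork(P0) -> P1. 2 ppages; refcounts: pp0:2 pp1:2
Op 2: fork(P0) -> P2. 2 ppages; refcounts: pp0:3 pp1:3
Op 3: write(P2, v0, 143). refcount(pp0)=3>1 -> COPY to pp2. 3 ppages; refcounts: pp0:2 pp1:3 pp2:1
Op 4: write(P0, v0, 151). refcount(pp0)=2>1 -> COPY to pp3. 4 ppages; refcounts: pp0:1 pp1:3 pp2:1 pp3:1
Op 5: read(P0, v1) -> 42. No state change.
Op 6: fork(P1) -> P3. 4 ppages; refcounts: pp0:2 pp1:4 pp2:1 pp3:1

yes yes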